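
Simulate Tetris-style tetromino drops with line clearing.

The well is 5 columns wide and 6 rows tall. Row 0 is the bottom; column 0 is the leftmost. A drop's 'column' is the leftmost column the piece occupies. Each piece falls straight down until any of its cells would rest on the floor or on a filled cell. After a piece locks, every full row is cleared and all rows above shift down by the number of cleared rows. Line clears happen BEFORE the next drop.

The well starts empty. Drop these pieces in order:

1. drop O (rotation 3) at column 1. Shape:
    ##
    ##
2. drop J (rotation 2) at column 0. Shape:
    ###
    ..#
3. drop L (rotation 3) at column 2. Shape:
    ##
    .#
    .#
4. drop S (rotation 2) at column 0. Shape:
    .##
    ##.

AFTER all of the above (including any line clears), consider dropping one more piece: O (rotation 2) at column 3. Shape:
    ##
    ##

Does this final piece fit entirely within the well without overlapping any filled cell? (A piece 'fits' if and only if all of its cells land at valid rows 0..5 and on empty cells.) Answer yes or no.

Answer: no

Derivation:
Drop 1: O rot3 at col 1 lands with bottom-row=0; cleared 0 line(s) (total 0); column heights now [0 2 2 0 0], max=2
Drop 2: J rot2 at col 0 lands with bottom-row=2; cleared 0 line(s) (total 0); column heights now [4 4 4 0 0], max=4
Drop 3: L rot3 at col 2 lands with bottom-row=2; cleared 0 line(s) (total 0); column heights now [4 4 5 5 0], max=5
Drop 4: S rot2 at col 0 lands with bottom-row=4; cleared 0 line(s) (total 0); column heights now [5 6 6 5 0], max=6
Test piece O rot2 at col 3 (width 2): heights before test = [5 6 6 5 0]; fits = False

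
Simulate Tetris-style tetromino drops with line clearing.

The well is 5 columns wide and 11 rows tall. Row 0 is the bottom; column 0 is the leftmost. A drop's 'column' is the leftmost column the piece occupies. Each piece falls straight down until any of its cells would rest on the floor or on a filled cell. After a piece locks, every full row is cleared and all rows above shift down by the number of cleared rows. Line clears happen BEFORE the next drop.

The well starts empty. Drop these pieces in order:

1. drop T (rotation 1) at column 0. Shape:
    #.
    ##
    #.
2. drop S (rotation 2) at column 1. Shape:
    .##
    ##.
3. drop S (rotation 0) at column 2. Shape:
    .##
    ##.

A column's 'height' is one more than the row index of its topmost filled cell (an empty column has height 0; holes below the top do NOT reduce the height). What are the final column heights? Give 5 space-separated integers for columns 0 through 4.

Answer: 3 3 5 6 6

Derivation:
Drop 1: T rot1 at col 0 lands with bottom-row=0; cleared 0 line(s) (total 0); column heights now [3 2 0 0 0], max=3
Drop 2: S rot2 at col 1 lands with bottom-row=2; cleared 0 line(s) (total 0); column heights now [3 3 4 4 0], max=4
Drop 3: S rot0 at col 2 lands with bottom-row=4; cleared 0 line(s) (total 0); column heights now [3 3 5 6 6], max=6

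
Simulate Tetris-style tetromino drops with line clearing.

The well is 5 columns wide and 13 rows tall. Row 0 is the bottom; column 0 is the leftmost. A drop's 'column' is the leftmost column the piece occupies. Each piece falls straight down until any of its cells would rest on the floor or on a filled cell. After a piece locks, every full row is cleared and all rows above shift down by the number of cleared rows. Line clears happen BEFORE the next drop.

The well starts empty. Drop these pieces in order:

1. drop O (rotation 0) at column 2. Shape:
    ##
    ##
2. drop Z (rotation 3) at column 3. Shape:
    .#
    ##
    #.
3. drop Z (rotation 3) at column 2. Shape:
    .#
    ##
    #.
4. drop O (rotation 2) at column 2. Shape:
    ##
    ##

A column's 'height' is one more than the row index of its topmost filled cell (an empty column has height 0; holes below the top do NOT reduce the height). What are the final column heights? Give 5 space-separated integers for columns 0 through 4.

Answer: 0 0 8 8 5

Derivation:
Drop 1: O rot0 at col 2 lands with bottom-row=0; cleared 0 line(s) (total 0); column heights now [0 0 2 2 0], max=2
Drop 2: Z rot3 at col 3 lands with bottom-row=2; cleared 0 line(s) (total 0); column heights now [0 0 2 4 5], max=5
Drop 3: Z rot3 at col 2 lands with bottom-row=3; cleared 0 line(s) (total 0); column heights now [0 0 5 6 5], max=6
Drop 4: O rot2 at col 2 lands with bottom-row=6; cleared 0 line(s) (total 0); column heights now [0 0 8 8 5], max=8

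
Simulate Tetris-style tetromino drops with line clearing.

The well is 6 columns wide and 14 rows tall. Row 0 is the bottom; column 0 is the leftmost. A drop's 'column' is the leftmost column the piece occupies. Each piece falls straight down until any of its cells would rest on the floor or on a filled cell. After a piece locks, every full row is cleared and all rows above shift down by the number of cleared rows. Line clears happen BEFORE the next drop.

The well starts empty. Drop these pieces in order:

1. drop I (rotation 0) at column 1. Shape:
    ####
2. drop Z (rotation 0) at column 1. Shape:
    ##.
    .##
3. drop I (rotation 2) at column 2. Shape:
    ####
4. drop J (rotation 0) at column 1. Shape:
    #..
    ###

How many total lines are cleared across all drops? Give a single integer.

Drop 1: I rot0 at col 1 lands with bottom-row=0; cleared 0 line(s) (total 0); column heights now [0 1 1 1 1 0], max=1
Drop 2: Z rot0 at col 1 lands with bottom-row=1; cleared 0 line(s) (total 0); column heights now [0 3 3 2 1 0], max=3
Drop 3: I rot2 at col 2 lands with bottom-row=3; cleared 0 line(s) (total 0); column heights now [0 3 4 4 4 4], max=4
Drop 4: J rot0 at col 1 lands with bottom-row=4; cleared 0 line(s) (total 0); column heights now [0 6 5 5 4 4], max=6

Answer: 0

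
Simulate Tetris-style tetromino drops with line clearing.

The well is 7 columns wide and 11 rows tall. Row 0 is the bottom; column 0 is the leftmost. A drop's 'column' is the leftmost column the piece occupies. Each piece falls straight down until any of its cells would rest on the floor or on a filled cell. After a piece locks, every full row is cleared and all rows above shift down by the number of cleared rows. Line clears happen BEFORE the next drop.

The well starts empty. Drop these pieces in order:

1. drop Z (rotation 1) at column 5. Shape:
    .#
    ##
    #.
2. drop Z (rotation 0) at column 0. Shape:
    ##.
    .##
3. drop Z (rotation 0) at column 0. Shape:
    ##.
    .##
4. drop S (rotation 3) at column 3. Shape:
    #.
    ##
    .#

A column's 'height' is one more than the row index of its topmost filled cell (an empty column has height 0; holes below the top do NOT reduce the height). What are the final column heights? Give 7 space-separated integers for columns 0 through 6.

Drop 1: Z rot1 at col 5 lands with bottom-row=0; cleared 0 line(s) (total 0); column heights now [0 0 0 0 0 2 3], max=3
Drop 2: Z rot0 at col 0 lands with bottom-row=0; cleared 0 line(s) (total 0); column heights now [2 2 1 0 0 2 3], max=3
Drop 3: Z rot0 at col 0 lands with bottom-row=2; cleared 0 line(s) (total 0); column heights now [4 4 3 0 0 2 3], max=4
Drop 4: S rot3 at col 3 lands with bottom-row=0; cleared 0 line(s) (total 0); column heights now [4 4 3 3 2 2 3], max=4

Answer: 4 4 3 3 2 2 3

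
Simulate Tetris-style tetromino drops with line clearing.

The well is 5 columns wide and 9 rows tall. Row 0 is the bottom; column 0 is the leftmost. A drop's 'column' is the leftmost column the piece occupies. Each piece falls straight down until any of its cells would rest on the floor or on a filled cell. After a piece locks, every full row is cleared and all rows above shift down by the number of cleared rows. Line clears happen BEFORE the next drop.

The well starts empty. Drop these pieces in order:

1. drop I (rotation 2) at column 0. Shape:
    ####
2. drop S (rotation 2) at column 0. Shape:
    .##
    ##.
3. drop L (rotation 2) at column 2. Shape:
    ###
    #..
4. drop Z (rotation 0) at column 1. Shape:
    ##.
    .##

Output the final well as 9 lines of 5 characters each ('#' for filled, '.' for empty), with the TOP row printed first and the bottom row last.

Answer: .....
.....
.##..
..##.
..###
..#..
.##..
##...
####.

Derivation:
Drop 1: I rot2 at col 0 lands with bottom-row=0; cleared 0 line(s) (total 0); column heights now [1 1 1 1 0], max=1
Drop 2: S rot2 at col 0 lands with bottom-row=1; cleared 0 line(s) (total 0); column heights now [2 3 3 1 0], max=3
Drop 3: L rot2 at col 2 lands with bottom-row=3; cleared 0 line(s) (total 0); column heights now [2 3 5 5 5], max=5
Drop 4: Z rot0 at col 1 lands with bottom-row=5; cleared 0 line(s) (total 0); column heights now [2 7 7 6 5], max=7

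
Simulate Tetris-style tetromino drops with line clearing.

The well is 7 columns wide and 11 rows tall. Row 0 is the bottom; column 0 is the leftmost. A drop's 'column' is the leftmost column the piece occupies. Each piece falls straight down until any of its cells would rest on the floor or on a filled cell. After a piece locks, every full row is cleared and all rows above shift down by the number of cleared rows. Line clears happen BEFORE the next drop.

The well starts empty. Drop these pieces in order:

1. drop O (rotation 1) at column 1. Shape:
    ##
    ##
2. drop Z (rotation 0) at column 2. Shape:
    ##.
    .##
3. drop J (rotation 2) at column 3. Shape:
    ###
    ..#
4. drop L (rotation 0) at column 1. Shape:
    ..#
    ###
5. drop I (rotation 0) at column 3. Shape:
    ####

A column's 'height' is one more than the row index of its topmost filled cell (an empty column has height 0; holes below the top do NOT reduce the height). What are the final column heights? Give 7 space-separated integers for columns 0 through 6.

Drop 1: O rot1 at col 1 lands with bottom-row=0; cleared 0 line(s) (total 0); column heights now [0 2 2 0 0 0 0], max=2
Drop 2: Z rot0 at col 2 lands with bottom-row=1; cleared 0 line(s) (total 0); column heights now [0 2 3 3 2 0 0], max=3
Drop 3: J rot2 at col 3 lands with bottom-row=2; cleared 0 line(s) (total 0); column heights now [0 2 3 4 4 4 0], max=4
Drop 4: L rot0 at col 1 lands with bottom-row=4; cleared 0 line(s) (total 0); column heights now [0 5 5 6 4 4 0], max=6
Drop 5: I rot0 at col 3 lands with bottom-row=6; cleared 0 line(s) (total 0); column heights now [0 5 5 7 7 7 7], max=7

Answer: 0 5 5 7 7 7 7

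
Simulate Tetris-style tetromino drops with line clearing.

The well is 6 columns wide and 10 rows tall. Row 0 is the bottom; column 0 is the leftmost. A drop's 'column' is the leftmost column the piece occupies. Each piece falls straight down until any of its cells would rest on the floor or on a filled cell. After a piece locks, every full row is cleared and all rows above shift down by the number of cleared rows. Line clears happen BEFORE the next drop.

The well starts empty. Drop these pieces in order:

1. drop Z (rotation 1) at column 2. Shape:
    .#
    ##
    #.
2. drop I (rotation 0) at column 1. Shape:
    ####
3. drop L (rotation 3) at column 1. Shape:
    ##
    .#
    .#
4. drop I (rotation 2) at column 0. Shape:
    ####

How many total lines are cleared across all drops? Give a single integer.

Answer: 0

Derivation:
Drop 1: Z rot1 at col 2 lands with bottom-row=0; cleared 0 line(s) (total 0); column heights now [0 0 2 3 0 0], max=3
Drop 2: I rot0 at col 1 lands with bottom-row=3; cleared 0 line(s) (total 0); column heights now [0 4 4 4 4 0], max=4
Drop 3: L rot3 at col 1 lands with bottom-row=4; cleared 0 line(s) (total 0); column heights now [0 7 7 4 4 0], max=7
Drop 4: I rot2 at col 0 lands with bottom-row=7; cleared 0 line(s) (total 0); column heights now [8 8 8 8 4 0], max=8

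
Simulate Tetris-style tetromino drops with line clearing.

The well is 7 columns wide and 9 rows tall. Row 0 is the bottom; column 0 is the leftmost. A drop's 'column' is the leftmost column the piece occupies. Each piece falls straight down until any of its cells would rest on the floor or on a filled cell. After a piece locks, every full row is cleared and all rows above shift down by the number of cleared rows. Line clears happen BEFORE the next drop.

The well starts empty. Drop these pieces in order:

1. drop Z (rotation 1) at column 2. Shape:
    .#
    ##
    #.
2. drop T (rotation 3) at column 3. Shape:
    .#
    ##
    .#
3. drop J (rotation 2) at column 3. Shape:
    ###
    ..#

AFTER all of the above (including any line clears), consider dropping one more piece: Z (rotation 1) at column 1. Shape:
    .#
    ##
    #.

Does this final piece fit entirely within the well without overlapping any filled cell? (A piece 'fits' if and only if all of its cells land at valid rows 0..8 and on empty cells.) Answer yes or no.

Answer: yes

Derivation:
Drop 1: Z rot1 at col 2 lands with bottom-row=0; cleared 0 line(s) (total 0); column heights now [0 0 2 3 0 0 0], max=3
Drop 2: T rot3 at col 3 lands with bottom-row=2; cleared 0 line(s) (total 0); column heights now [0 0 2 4 5 0 0], max=5
Drop 3: J rot2 at col 3 lands with bottom-row=4; cleared 0 line(s) (total 0); column heights now [0 0 2 6 6 6 0], max=6
Test piece Z rot1 at col 1 (width 2): heights before test = [0 0 2 6 6 6 0]; fits = True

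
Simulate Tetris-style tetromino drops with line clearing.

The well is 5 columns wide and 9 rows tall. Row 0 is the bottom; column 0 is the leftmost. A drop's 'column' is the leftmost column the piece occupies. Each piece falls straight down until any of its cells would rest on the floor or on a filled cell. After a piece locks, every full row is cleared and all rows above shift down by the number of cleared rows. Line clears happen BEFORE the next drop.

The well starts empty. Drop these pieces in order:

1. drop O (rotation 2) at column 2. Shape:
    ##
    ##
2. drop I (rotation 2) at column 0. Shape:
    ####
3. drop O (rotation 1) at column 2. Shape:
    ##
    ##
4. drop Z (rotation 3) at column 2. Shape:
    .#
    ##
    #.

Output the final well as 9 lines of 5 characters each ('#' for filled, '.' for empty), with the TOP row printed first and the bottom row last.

Drop 1: O rot2 at col 2 lands with bottom-row=0; cleared 0 line(s) (total 0); column heights now [0 0 2 2 0], max=2
Drop 2: I rot2 at col 0 lands with bottom-row=2; cleared 0 line(s) (total 0); column heights now [3 3 3 3 0], max=3
Drop 3: O rot1 at col 2 lands with bottom-row=3; cleared 0 line(s) (total 0); column heights now [3 3 5 5 0], max=5
Drop 4: Z rot3 at col 2 lands with bottom-row=5; cleared 0 line(s) (total 0); column heights now [3 3 7 8 0], max=8

Answer: .....
...#.
..##.
..#..
..##.
..##.
####.
..##.
..##.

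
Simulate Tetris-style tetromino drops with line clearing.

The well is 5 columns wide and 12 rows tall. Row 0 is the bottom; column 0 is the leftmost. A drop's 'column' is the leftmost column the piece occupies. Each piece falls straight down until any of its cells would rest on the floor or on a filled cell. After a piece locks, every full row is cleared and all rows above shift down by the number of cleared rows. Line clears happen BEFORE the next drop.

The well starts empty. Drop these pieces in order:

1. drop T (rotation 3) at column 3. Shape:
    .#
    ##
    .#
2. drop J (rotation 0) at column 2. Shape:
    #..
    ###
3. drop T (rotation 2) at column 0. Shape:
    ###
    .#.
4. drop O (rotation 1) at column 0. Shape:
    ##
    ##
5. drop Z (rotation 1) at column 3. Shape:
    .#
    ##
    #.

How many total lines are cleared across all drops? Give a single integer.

Drop 1: T rot3 at col 3 lands with bottom-row=0; cleared 0 line(s) (total 0); column heights now [0 0 0 2 3], max=3
Drop 2: J rot0 at col 2 lands with bottom-row=3; cleared 0 line(s) (total 0); column heights now [0 0 5 4 4], max=5
Drop 3: T rot2 at col 0 lands with bottom-row=4; cleared 0 line(s) (total 0); column heights now [6 6 6 4 4], max=6
Drop 4: O rot1 at col 0 lands with bottom-row=6; cleared 0 line(s) (total 0); column heights now [8 8 6 4 4], max=8
Drop 5: Z rot1 at col 3 lands with bottom-row=4; cleared 1 line(s) (total 1); column heights now [7 7 5 5 6], max=7

Answer: 1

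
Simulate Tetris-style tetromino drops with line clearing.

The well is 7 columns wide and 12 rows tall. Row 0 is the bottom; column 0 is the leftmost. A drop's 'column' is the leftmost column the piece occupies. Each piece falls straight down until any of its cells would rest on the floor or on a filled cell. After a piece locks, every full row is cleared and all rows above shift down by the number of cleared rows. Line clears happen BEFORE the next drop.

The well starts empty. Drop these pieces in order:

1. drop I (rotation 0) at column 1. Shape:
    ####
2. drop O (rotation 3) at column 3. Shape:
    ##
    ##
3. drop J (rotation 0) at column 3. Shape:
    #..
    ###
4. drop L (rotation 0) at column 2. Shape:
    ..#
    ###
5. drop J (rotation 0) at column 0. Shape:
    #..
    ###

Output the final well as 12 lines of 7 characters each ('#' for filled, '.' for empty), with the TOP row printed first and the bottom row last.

Answer: .......
.......
.......
.......
#......
###.#..
..###..
...#...
...###.
...##..
...##..
.####..

Derivation:
Drop 1: I rot0 at col 1 lands with bottom-row=0; cleared 0 line(s) (total 0); column heights now [0 1 1 1 1 0 0], max=1
Drop 2: O rot3 at col 3 lands with bottom-row=1; cleared 0 line(s) (total 0); column heights now [0 1 1 3 3 0 0], max=3
Drop 3: J rot0 at col 3 lands with bottom-row=3; cleared 0 line(s) (total 0); column heights now [0 1 1 5 4 4 0], max=5
Drop 4: L rot0 at col 2 lands with bottom-row=5; cleared 0 line(s) (total 0); column heights now [0 1 6 6 7 4 0], max=7
Drop 5: J rot0 at col 0 lands with bottom-row=6; cleared 0 line(s) (total 0); column heights now [8 7 7 6 7 4 0], max=8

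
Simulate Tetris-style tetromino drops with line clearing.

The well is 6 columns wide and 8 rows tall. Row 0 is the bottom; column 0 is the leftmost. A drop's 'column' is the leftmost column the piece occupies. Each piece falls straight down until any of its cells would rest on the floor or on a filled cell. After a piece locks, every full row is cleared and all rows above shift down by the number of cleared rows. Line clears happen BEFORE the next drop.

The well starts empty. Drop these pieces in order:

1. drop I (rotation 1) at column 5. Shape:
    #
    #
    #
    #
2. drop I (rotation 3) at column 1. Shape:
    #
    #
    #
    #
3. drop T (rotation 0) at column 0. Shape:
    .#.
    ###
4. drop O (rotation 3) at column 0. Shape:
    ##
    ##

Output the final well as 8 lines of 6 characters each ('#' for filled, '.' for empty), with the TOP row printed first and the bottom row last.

Answer: ##....
##....
.#....
###...
.#...#
.#...#
.#...#
.#...#

Derivation:
Drop 1: I rot1 at col 5 lands with bottom-row=0; cleared 0 line(s) (total 0); column heights now [0 0 0 0 0 4], max=4
Drop 2: I rot3 at col 1 lands with bottom-row=0; cleared 0 line(s) (total 0); column heights now [0 4 0 0 0 4], max=4
Drop 3: T rot0 at col 0 lands with bottom-row=4; cleared 0 line(s) (total 0); column heights now [5 6 5 0 0 4], max=6
Drop 4: O rot3 at col 0 lands with bottom-row=6; cleared 0 line(s) (total 0); column heights now [8 8 5 0 0 4], max=8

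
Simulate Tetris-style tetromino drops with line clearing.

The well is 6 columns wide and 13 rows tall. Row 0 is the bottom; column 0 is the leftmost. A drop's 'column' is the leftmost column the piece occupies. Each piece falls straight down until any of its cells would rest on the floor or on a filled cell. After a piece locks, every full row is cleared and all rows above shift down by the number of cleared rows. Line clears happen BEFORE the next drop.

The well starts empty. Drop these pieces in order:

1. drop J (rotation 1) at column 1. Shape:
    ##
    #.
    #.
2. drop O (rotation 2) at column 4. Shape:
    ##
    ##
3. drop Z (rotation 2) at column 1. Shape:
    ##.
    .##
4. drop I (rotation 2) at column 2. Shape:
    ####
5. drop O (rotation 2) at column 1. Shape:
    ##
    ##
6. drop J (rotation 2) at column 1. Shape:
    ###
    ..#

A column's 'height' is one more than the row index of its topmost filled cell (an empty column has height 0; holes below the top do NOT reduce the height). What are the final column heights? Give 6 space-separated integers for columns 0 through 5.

Drop 1: J rot1 at col 1 lands with bottom-row=0; cleared 0 line(s) (total 0); column heights now [0 3 3 0 0 0], max=3
Drop 2: O rot2 at col 4 lands with bottom-row=0; cleared 0 line(s) (total 0); column heights now [0 3 3 0 2 2], max=3
Drop 3: Z rot2 at col 1 lands with bottom-row=3; cleared 0 line(s) (total 0); column heights now [0 5 5 4 2 2], max=5
Drop 4: I rot2 at col 2 lands with bottom-row=5; cleared 0 line(s) (total 0); column heights now [0 5 6 6 6 6], max=6
Drop 5: O rot2 at col 1 lands with bottom-row=6; cleared 0 line(s) (total 0); column heights now [0 8 8 6 6 6], max=8
Drop 6: J rot2 at col 1 lands with bottom-row=7; cleared 0 line(s) (total 0); column heights now [0 9 9 9 6 6], max=9

Answer: 0 9 9 9 6 6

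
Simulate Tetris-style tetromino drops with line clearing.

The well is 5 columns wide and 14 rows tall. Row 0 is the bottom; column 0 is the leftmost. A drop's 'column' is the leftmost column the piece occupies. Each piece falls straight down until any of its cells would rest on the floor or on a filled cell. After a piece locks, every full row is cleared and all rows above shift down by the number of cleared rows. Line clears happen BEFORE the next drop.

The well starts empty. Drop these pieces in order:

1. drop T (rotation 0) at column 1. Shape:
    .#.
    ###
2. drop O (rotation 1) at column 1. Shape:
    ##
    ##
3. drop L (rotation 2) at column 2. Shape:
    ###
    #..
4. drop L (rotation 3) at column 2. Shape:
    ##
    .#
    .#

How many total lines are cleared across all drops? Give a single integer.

Drop 1: T rot0 at col 1 lands with bottom-row=0; cleared 0 line(s) (total 0); column heights now [0 1 2 1 0], max=2
Drop 2: O rot1 at col 1 lands with bottom-row=2; cleared 0 line(s) (total 0); column heights now [0 4 4 1 0], max=4
Drop 3: L rot2 at col 2 lands with bottom-row=4; cleared 0 line(s) (total 0); column heights now [0 4 6 6 6], max=6
Drop 4: L rot3 at col 2 lands with bottom-row=6; cleared 0 line(s) (total 0); column heights now [0 4 9 9 6], max=9

Answer: 0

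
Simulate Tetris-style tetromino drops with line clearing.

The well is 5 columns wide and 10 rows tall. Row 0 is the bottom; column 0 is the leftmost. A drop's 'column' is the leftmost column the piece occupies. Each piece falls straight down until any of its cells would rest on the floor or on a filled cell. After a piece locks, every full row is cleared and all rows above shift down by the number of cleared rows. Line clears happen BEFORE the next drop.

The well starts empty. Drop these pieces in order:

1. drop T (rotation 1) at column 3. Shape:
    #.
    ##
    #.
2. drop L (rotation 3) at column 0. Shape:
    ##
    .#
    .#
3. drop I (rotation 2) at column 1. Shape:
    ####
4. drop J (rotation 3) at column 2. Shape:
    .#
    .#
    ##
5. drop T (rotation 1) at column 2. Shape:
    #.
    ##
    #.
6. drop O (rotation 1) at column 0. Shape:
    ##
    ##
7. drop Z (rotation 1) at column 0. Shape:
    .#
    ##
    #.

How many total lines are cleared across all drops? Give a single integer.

Drop 1: T rot1 at col 3 lands with bottom-row=0; cleared 0 line(s) (total 0); column heights now [0 0 0 3 2], max=3
Drop 2: L rot3 at col 0 lands with bottom-row=0; cleared 0 line(s) (total 0); column heights now [3 3 0 3 2], max=3
Drop 3: I rot2 at col 1 lands with bottom-row=3; cleared 0 line(s) (total 0); column heights now [3 4 4 4 4], max=4
Drop 4: J rot3 at col 2 lands with bottom-row=4; cleared 0 line(s) (total 0); column heights now [3 4 5 7 4], max=7
Drop 5: T rot1 at col 2 lands with bottom-row=6; cleared 0 line(s) (total 0); column heights now [3 4 9 8 4], max=9
Drop 6: O rot1 at col 0 lands with bottom-row=4; cleared 0 line(s) (total 0); column heights now [6 6 9 8 4], max=9
Drop 7: Z rot1 at col 0 lands with bottom-row=6; cleared 0 line(s) (total 0); column heights now [8 9 9 8 4], max=9

Answer: 0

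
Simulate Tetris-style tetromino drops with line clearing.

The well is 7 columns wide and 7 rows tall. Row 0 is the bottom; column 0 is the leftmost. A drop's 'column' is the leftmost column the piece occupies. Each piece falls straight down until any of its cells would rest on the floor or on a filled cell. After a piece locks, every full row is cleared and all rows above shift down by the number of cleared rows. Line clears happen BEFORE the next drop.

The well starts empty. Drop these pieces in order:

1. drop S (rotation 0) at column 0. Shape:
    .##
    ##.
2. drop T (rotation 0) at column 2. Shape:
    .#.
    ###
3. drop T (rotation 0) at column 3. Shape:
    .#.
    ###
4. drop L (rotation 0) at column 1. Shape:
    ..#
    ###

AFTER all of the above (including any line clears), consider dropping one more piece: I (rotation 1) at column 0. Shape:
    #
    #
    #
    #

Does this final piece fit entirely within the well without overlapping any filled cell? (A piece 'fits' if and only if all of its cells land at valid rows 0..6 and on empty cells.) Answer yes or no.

Drop 1: S rot0 at col 0 lands with bottom-row=0; cleared 0 line(s) (total 0); column heights now [1 2 2 0 0 0 0], max=2
Drop 2: T rot0 at col 2 lands with bottom-row=2; cleared 0 line(s) (total 0); column heights now [1 2 3 4 3 0 0], max=4
Drop 3: T rot0 at col 3 lands with bottom-row=4; cleared 0 line(s) (total 0); column heights now [1 2 3 5 6 5 0], max=6
Drop 4: L rot0 at col 1 lands with bottom-row=5; cleared 0 line(s) (total 0); column heights now [1 6 6 7 6 5 0], max=7
Test piece I rot1 at col 0 (width 1): heights before test = [1 6 6 7 6 5 0]; fits = True

Answer: yes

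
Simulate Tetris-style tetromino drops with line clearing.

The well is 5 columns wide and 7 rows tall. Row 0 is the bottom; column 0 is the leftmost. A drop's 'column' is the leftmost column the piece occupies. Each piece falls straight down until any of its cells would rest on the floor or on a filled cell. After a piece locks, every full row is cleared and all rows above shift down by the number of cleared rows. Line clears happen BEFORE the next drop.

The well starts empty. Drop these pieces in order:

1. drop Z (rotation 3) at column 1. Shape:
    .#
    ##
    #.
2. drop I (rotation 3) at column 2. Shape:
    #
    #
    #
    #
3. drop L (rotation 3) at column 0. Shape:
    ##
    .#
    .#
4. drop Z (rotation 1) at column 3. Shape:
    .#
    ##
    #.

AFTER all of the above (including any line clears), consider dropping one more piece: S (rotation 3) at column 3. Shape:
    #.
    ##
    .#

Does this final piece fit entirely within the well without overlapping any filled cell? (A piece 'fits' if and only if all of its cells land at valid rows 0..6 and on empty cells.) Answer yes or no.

Drop 1: Z rot3 at col 1 lands with bottom-row=0; cleared 0 line(s) (total 0); column heights now [0 2 3 0 0], max=3
Drop 2: I rot3 at col 2 lands with bottom-row=3; cleared 0 line(s) (total 0); column heights now [0 2 7 0 0], max=7
Drop 3: L rot3 at col 0 lands with bottom-row=2; cleared 0 line(s) (total 0); column heights now [5 5 7 0 0], max=7
Drop 4: Z rot1 at col 3 lands with bottom-row=0; cleared 0 line(s) (total 0); column heights now [5 5 7 2 3], max=7
Test piece S rot3 at col 3 (width 2): heights before test = [5 5 7 2 3]; fits = True

Answer: yes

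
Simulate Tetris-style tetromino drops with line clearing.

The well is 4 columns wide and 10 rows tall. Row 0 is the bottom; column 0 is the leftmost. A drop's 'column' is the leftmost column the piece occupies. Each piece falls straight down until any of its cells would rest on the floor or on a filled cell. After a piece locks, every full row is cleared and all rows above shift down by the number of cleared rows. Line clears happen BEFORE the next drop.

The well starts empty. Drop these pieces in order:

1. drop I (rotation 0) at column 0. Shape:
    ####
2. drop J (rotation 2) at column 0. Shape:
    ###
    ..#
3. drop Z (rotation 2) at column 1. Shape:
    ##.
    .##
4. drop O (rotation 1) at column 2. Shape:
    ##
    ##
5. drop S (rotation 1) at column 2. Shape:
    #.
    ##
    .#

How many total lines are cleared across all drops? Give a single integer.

Drop 1: I rot0 at col 0 lands with bottom-row=0; cleared 1 line(s) (total 1); column heights now [0 0 0 0], max=0
Drop 2: J rot2 at col 0 lands with bottom-row=0; cleared 0 line(s) (total 1); column heights now [2 2 2 0], max=2
Drop 3: Z rot2 at col 1 lands with bottom-row=2; cleared 0 line(s) (total 1); column heights now [2 4 4 3], max=4
Drop 4: O rot1 at col 2 lands with bottom-row=4; cleared 0 line(s) (total 1); column heights now [2 4 6 6], max=6
Drop 5: S rot1 at col 2 lands with bottom-row=6; cleared 0 line(s) (total 1); column heights now [2 4 9 8], max=9

Answer: 1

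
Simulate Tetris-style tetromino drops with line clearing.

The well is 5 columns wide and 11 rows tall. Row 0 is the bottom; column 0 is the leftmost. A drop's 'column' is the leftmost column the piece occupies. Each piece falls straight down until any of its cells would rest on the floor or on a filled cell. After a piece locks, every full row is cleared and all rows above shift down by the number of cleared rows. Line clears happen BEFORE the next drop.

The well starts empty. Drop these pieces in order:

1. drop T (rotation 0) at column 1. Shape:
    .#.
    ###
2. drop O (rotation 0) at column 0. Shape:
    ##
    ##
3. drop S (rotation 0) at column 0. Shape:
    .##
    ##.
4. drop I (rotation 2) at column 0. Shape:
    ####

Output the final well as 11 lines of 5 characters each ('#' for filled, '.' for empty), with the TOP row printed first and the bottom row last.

Drop 1: T rot0 at col 1 lands with bottom-row=0; cleared 0 line(s) (total 0); column heights now [0 1 2 1 0], max=2
Drop 2: O rot0 at col 0 lands with bottom-row=1; cleared 0 line(s) (total 0); column heights now [3 3 2 1 0], max=3
Drop 3: S rot0 at col 0 lands with bottom-row=3; cleared 0 line(s) (total 0); column heights now [4 5 5 1 0], max=5
Drop 4: I rot2 at col 0 lands with bottom-row=5; cleared 0 line(s) (total 0); column heights now [6 6 6 6 0], max=6

Answer: .....
.....
.....
.....
.....
####.
.##..
##...
##...
###..
.###.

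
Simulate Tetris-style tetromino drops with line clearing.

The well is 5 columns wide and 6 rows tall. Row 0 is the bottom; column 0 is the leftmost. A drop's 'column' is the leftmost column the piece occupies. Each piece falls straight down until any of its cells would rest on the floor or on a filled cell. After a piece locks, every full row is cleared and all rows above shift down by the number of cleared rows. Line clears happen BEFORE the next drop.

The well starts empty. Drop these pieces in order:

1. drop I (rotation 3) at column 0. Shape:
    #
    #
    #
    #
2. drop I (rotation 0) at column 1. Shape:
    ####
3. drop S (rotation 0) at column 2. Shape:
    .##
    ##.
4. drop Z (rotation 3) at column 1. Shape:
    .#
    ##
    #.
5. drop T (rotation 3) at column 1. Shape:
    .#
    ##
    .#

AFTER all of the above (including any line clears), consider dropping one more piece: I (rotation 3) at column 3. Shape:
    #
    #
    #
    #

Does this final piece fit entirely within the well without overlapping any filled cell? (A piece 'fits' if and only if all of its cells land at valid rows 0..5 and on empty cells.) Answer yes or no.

Drop 1: I rot3 at col 0 lands with bottom-row=0; cleared 0 line(s) (total 0); column heights now [4 0 0 0 0], max=4
Drop 2: I rot0 at col 1 lands with bottom-row=0; cleared 1 line(s) (total 1); column heights now [3 0 0 0 0], max=3
Drop 3: S rot0 at col 2 lands with bottom-row=0; cleared 0 line(s) (total 1); column heights now [3 0 1 2 2], max=3
Drop 4: Z rot3 at col 1 lands with bottom-row=0; cleared 1 line(s) (total 2); column heights now [2 1 2 1 0], max=2
Drop 5: T rot3 at col 1 lands with bottom-row=2; cleared 0 line(s) (total 2); column heights now [2 4 5 1 0], max=5
Test piece I rot3 at col 3 (width 1): heights before test = [2 4 5 1 0]; fits = True

Answer: yes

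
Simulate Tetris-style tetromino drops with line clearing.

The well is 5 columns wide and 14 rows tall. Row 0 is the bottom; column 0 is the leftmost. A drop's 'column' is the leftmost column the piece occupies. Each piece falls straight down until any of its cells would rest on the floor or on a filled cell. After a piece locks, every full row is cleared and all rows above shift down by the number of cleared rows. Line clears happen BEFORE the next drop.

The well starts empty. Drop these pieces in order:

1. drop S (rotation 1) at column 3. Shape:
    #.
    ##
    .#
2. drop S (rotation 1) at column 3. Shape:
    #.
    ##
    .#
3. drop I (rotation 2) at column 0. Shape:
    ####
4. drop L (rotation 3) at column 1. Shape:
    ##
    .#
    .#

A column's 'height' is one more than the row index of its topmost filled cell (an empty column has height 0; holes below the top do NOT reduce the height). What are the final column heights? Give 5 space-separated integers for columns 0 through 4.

Drop 1: S rot1 at col 3 lands with bottom-row=0; cleared 0 line(s) (total 0); column heights now [0 0 0 3 2], max=3
Drop 2: S rot1 at col 3 lands with bottom-row=2; cleared 0 line(s) (total 0); column heights now [0 0 0 5 4], max=5
Drop 3: I rot2 at col 0 lands with bottom-row=5; cleared 0 line(s) (total 0); column heights now [6 6 6 6 4], max=6
Drop 4: L rot3 at col 1 lands with bottom-row=6; cleared 0 line(s) (total 0); column heights now [6 9 9 6 4], max=9

Answer: 6 9 9 6 4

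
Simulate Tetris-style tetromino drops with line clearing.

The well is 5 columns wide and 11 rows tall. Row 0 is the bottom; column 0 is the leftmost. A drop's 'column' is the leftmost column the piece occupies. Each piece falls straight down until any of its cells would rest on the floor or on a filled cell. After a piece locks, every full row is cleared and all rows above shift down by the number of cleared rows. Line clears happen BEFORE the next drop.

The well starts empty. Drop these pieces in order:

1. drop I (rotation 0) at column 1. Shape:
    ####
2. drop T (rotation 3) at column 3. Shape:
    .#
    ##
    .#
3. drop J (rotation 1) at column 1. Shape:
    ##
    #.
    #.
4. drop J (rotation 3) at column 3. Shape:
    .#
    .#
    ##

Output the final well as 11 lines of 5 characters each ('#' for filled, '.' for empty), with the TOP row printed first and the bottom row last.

Drop 1: I rot0 at col 1 lands with bottom-row=0; cleared 0 line(s) (total 0); column heights now [0 1 1 1 1], max=1
Drop 2: T rot3 at col 3 lands with bottom-row=1; cleared 0 line(s) (total 0); column heights now [0 1 1 3 4], max=4
Drop 3: J rot1 at col 1 lands with bottom-row=1; cleared 0 line(s) (total 0); column heights now [0 4 4 3 4], max=4
Drop 4: J rot3 at col 3 lands with bottom-row=4; cleared 0 line(s) (total 0); column heights now [0 4 4 5 7], max=7

Answer: .....
.....
.....
.....
....#
....#
...##
.##.#
.#.##
.#..#
.####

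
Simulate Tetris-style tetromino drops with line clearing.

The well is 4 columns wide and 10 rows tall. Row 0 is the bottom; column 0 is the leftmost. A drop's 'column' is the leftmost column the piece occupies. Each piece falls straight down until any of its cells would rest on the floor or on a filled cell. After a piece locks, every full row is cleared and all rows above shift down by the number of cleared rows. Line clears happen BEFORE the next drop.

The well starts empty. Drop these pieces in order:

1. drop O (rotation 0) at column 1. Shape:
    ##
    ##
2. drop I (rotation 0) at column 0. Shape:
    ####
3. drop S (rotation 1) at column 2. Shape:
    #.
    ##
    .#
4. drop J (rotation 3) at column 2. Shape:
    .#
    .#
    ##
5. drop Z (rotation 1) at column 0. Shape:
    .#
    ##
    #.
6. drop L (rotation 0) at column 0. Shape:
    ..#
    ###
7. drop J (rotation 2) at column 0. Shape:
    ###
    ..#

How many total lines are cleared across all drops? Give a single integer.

Answer: 4

Derivation:
Drop 1: O rot0 at col 1 lands with bottom-row=0; cleared 0 line(s) (total 0); column heights now [0 2 2 0], max=2
Drop 2: I rot0 at col 0 lands with bottom-row=2; cleared 1 line(s) (total 1); column heights now [0 2 2 0], max=2
Drop 3: S rot1 at col 2 lands with bottom-row=1; cleared 0 line(s) (total 1); column heights now [0 2 4 3], max=4
Drop 4: J rot3 at col 2 lands with bottom-row=4; cleared 0 line(s) (total 1); column heights now [0 2 5 7], max=7
Drop 5: Z rot1 at col 0 lands with bottom-row=1; cleared 2 line(s) (total 3); column heights now [0 2 3 5], max=5
Drop 6: L rot0 at col 0 lands with bottom-row=3; cleared 1 line(s) (total 4); column heights now [0 2 4 4], max=4
Drop 7: J rot2 at col 0 lands with bottom-row=4; cleared 0 line(s) (total 4); column heights now [6 6 6 4], max=6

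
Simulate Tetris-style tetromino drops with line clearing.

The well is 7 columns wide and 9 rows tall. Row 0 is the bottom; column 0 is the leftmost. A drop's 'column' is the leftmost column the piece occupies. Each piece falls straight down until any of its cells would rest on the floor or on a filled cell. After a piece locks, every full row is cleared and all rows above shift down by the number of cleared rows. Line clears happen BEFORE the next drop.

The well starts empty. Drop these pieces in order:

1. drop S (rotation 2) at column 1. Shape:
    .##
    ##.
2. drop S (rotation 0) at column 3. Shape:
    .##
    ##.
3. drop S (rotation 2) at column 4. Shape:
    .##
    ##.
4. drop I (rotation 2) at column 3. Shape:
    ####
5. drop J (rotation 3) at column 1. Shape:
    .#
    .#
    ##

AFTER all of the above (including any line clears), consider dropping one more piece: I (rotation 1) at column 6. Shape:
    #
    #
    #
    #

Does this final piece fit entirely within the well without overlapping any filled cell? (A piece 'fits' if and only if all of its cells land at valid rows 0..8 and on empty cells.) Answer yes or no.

Drop 1: S rot2 at col 1 lands with bottom-row=0; cleared 0 line(s) (total 0); column heights now [0 1 2 2 0 0 0], max=2
Drop 2: S rot0 at col 3 lands with bottom-row=2; cleared 0 line(s) (total 0); column heights now [0 1 2 3 4 4 0], max=4
Drop 3: S rot2 at col 4 lands with bottom-row=4; cleared 0 line(s) (total 0); column heights now [0 1 2 3 5 6 6], max=6
Drop 4: I rot2 at col 3 lands with bottom-row=6; cleared 0 line(s) (total 0); column heights now [0 1 2 7 7 7 7], max=7
Drop 5: J rot3 at col 1 lands with bottom-row=2; cleared 0 line(s) (total 0); column heights now [0 3 5 7 7 7 7], max=7
Test piece I rot1 at col 6 (width 1): heights before test = [0 3 5 7 7 7 7]; fits = False

Answer: no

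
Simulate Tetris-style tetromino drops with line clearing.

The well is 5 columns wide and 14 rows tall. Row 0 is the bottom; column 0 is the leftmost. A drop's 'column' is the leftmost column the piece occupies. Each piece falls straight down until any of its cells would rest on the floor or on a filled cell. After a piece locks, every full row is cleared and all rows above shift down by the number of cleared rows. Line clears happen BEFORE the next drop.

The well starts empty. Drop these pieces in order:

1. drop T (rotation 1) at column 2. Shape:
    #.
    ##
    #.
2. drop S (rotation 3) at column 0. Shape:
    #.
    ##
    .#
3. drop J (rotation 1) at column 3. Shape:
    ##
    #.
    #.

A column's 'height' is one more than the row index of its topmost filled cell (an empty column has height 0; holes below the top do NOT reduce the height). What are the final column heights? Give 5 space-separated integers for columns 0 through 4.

Answer: 3 2 3 5 5

Derivation:
Drop 1: T rot1 at col 2 lands with bottom-row=0; cleared 0 line(s) (total 0); column heights now [0 0 3 2 0], max=3
Drop 2: S rot3 at col 0 lands with bottom-row=0; cleared 0 line(s) (total 0); column heights now [3 2 3 2 0], max=3
Drop 3: J rot1 at col 3 lands with bottom-row=2; cleared 0 line(s) (total 0); column heights now [3 2 3 5 5], max=5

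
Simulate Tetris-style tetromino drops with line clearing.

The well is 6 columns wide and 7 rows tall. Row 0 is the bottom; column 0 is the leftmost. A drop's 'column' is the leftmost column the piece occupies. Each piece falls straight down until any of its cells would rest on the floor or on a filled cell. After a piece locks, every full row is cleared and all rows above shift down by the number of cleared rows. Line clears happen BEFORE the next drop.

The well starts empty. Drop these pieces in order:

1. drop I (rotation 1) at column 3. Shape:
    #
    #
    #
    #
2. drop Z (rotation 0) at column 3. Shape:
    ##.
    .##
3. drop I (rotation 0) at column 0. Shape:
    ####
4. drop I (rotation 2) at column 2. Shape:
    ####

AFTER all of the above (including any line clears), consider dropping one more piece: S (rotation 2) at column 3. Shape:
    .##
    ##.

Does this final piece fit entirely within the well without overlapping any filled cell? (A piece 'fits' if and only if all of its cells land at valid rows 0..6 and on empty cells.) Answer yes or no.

Drop 1: I rot1 at col 3 lands with bottom-row=0; cleared 0 line(s) (total 0); column heights now [0 0 0 4 0 0], max=4
Drop 2: Z rot0 at col 3 lands with bottom-row=3; cleared 0 line(s) (total 0); column heights now [0 0 0 5 5 4], max=5
Drop 3: I rot0 at col 0 lands with bottom-row=5; cleared 0 line(s) (total 0); column heights now [6 6 6 6 5 4], max=6
Drop 4: I rot2 at col 2 lands with bottom-row=6; cleared 0 line(s) (total 0); column heights now [6 6 7 7 7 7], max=7
Test piece S rot2 at col 3 (width 3): heights before test = [6 6 7 7 7 7]; fits = False

Answer: no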